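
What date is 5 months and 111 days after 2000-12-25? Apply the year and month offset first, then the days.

September 13, 2001

Adding 5 months and 111 days from December 25, 2000: first the month/year part, then the days.
month 12 + 5 = 17, which is month 5 of year 2001 → May 2001.
Day 25 is valid in May, giving May 25, 2001.
Now add 111 days from May 25, 2001.
May has 31 days, so 31 − 25 = 6 days remain after May 25, 2001; 111 − 6 = 105 left.
June 2001 has 30 days: 105 − 30 = 75 left.
July 2001 has 31 days: 75 − 31 = 44 left.
August 2001 has 31 days: 44 − 31 = 13 left.
13 days into September 2001 → September 13, 2001.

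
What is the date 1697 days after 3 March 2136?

October 25, 2140

Adding 1697 days from March 3, 2136.
March has 31 days, so 31 − 3 = 28 days remain after March 3, 2136; 1697 − 28 = 1669 left.
April 2136 has 30 days: 1669 − 30 = 1639 left.
May 2136 has 31 days: 1639 − 31 = 1608 left.
June 2136 has 30 days: 1608 − 30 = 1578 left.
July 2136 has 31 days: 1578 − 31 = 1547 left.
August 2136 has 31 days: 1547 − 31 = 1516 left.
September 2136 has 30 days: 1516 − 30 = 1486 left.
October 2136 has 31 days: 1486 − 31 = 1455 left.
November 2136 has 30 days: 1455 − 30 = 1425 left.
December 2136 has 31 days: 1425 − 31 = 1394 left.
January 2137 has 31 days: 1394 − 31 = 1363 left.
February 2137 has 28 days (2137 is not a leap year): 1363 − 28 = 1335 left.
March 2137 has 31 days: 1335 − 31 = 1304 left.
April 2137 has 30 days: 1304 − 30 = 1274 left.
May 2137 has 31 days: 1274 − 31 = 1243 left.
June 2137 has 30 days: 1243 − 30 = 1213 left.
July 2137 has 31 days: 1213 − 31 = 1182 left.
August 2137 has 31 days: 1182 − 31 = 1151 left.
September 2137 has 30 days: 1151 − 30 = 1121 left.
October 2137 has 31 days: 1121 − 31 = 1090 left.
November 2137 has 30 days: 1090 − 30 = 1060 left.
December 2137 has 31 days: 1060 − 31 = 1029 left.
January 2138 has 31 days: 1029 − 31 = 998 left.
February 2138 has 28 days (2138 is not a leap year): 998 − 28 = 970 left.
March 2138 has 31 days: 970 − 31 = 939 left.
April 2138 has 30 days: 939 − 30 = 909 left.
May 2138 has 31 days: 909 − 31 = 878 left.
June 2138 has 30 days: 878 − 30 = 848 left.
July 2138 has 31 days: 848 − 31 = 817 left.
August 2138 has 31 days: 817 − 31 = 786 left.
September 2138 has 30 days: 786 − 30 = 756 left.
October 2138 has 31 days: 756 − 31 = 725 left.
November 2138 has 30 days: 725 − 30 = 695 left.
December 2138 has 31 days: 695 − 31 = 664 left.
January 2139 has 31 days: 664 − 31 = 633 left.
February 2139 has 28 days (2139 is not a leap year): 633 − 28 = 605 left.
March 2139 has 31 days: 605 − 31 = 574 left.
April 2139 has 30 days: 574 − 30 = 544 left.
May 2139 has 31 days: 544 − 31 = 513 left.
June 2139 has 30 days: 513 − 30 = 483 left.
July 2139 has 31 days: 483 − 31 = 452 left.
August 2139 has 31 days: 452 − 31 = 421 left.
September 2139 has 30 days: 421 − 30 = 391 left.
October 2139 has 31 days: 391 − 31 = 360 left.
November 2139 has 30 days: 360 − 30 = 330 left.
December 2139 has 31 days: 330 − 31 = 299 left.
January 2140 has 31 days: 299 − 31 = 268 left.
February 2140 has 29 days (2140 is a leap year): 268 − 29 = 239 left.
March 2140 has 31 days: 239 − 31 = 208 left.
April 2140 has 30 days: 208 − 30 = 178 left.
May 2140 has 31 days: 178 − 31 = 147 left.
June 2140 has 30 days: 147 − 30 = 117 left.
July 2140 has 31 days: 117 − 31 = 86 left.
August 2140 has 31 days: 86 − 31 = 55 left.
September 2140 has 30 days: 55 − 30 = 25 left.
25 days into October 2140 → October 25, 2140.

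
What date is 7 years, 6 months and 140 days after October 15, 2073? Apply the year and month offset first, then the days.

Adding 7 years, 6 months and 140 days from October 15, 2073: first the month/year part, then the days.
+7 years → 2080; month 10 + 6 = 16, which is month 4 of year 2081 → April 2081.
Day 15 is valid in April, giving April 15, 2081.
Now add 140 days from April 15, 2081.
April has 30 days, so 30 − 15 = 15 days remain after April 15, 2081; 140 − 15 = 125 left.
May 2081 has 31 days: 125 − 31 = 94 left.
June 2081 has 30 days: 94 − 30 = 64 left.
July 2081 has 31 days: 64 − 31 = 33 left.
August 2081 has 31 days: 33 − 31 = 2 left.
2 days into September 2081 → September 2, 2081.

September 2, 2081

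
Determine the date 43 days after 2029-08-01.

Adding 43 days from August 1, 2029.
August has 31 days, so 31 − 1 = 30 days remain after August 1, 2029; 43 − 30 = 13 left.
13 days into September 2029 → September 13, 2029.

September 13, 2029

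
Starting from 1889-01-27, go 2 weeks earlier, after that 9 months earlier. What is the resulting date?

April 13, 1888

Going back 2 weeks (= 14 days) from January 27, 1889:
27 − 14 = 13, still in January 1889.
Counting back 9 months from January 13, 1889:
month 1 − 9 = -8, which is month 4 of year 1888 → April 1888.
Day 13 is valid in April, giving April 13, 1888.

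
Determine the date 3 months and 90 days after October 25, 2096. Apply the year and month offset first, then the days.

April 25, 2097

Adding 3 months and 90 days from October 25, 2096: first the month/year part, then the days.
month 10 + 3 = 13, which is month 1 of year 2097 → January 2097.
Day 25 is valid in January, giving January 25, 2097.
Now add 90 days from January 25, 2097.
January has 31 days, so 31 − 25 = 6 days remain after January 25, 2097; 90 − 6 = 84 left.
February 2097 has 28 days (2097 is not a leap year): 84 − 28 = 56 left.
March 2097 has 31 days: 56 − 31 = 25 left.
25 days into April 2097 → April 25, 2097.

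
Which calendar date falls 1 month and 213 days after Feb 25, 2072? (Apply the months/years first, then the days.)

October 24, 2072

Adding 1 month and 213 days from February 25, 2072: first the month/year part, then the days.
month 2 + 1 = 3 → March 2072.
Day 25 is valid in March, giving March 25, 2072.
Now add 213 days from March 25, 2072.
March has 31 days, so 31 − 25 = 6 days remain after March 25, 2072; 213 − 6 = 207 left.
April 2072 has 30 days: 207 − 30 = 177 left.
May 2072 has 31 days: 177 − 31 = 146 left.
June 2072 has 30 days: 146 − 30 = 116 left.
July 2072 has 31 days: 116 − 31 = 85 left.
August 2072 has 31 days: 85 − 31 = 54 left.
September 2072 has 30 days: 54 − 30 = 24 left.
24 days into October 2072 → October 24, 2072.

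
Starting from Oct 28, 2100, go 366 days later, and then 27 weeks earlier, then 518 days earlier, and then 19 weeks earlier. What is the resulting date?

July 11, 2099

Adding 366 days from October 28, 2100:
October has 31 days, so 31 − 28 = 3 days remain after October 28, 2100; 366 − 3 = 363 left.
November 2100 has 30 days: 363 − 30 = 333 left.
December 2100 has 31 days: 333 − 31 = 302 left.
January 2101 has 31 days: 302 − 31 = 271 left.
February 2101 has 28 days (2101 is not a leap year): 271 − 28 = 243 left.
March 2101 has 31 days: 243 − 31 = 212 left.
April 2101 has 30 days: 212 − 30 = 182 left.
May 2101 has 31 days: 182 − 31 = 151 left.
June 2101 has 30 days: 151 − 30 = 121 left.
July 2101 has 31 days: 121 − 31 = 90 left.
August 2101 has 31 days: 90 − 31 = 59 left.
September 2101 has 30 days: 59 − 30 = 29 left.
29 days into October 2101 → October 29, 2101.
Subtracting 27 weeks (= 189 days) from October 29, 2101:
Going back 29 days from October 29, 2101 reaches the end of the previous month; 189 − 29 = 160 left.
September 2101 has 30 days: 160 − 30 = 130 left.
August 2101 has 31 days: 130 − 31 = 99 left.
July 2101 has 31 days: 99 − 31 = 68 left.
June 2101 has 30 days: 68 − 30 = 38 left.
May 2101 has 31 days: 38 − 31 = 7 left.
April 2101 has 30 days; 30 − 7 = 23 → April 23, 2101.
Subtracting 518 days from April 23, 2101:
Going back 23 days from April 23, 2101 reaches the end of the previous month; 518 − 23 = 495 left.
March 2101 has 31 days: 495 − 31 = 464 left.
February 2101 has 28 days (2101 is not a leap year): 464 − 28 = 436 left.
January 2101 has 31 days: 436 − 31 = 405 left.
December 2100 has 31 days: 405 − 31 = 374 left.
November 2100 has 30 days: 374 − 30 = 344 left.
October 2100 has 31 days: 344 − 31 = 313 left.
September 2100 has 30 days: 313 − 30 = 283 left.
August 2100 has 31 days: 283 − 31 = 252 left.
July 2100 has 31 days: 252 − 31 = 221 left.
June 2100 has 30 days: 221 − 30 = 191 left.
May 2100 has 31 days: 191 − 31 = 160 left.
April 2100 has 30 days: 160 − 30 = 130 left.
March 2100 has 31 days: 130 − 31 = 99 left.
February 2100 has 28 days (2100 is not a leap year (divisible by 100 but not 400)): 99 − 28 = 71 left.
January 2100 has 31 days: 71 − 31 = 40 left.
December 2099 has 31 days: 40 − 31 = 9 left.
November 2099 has 30 days; 30 − 9 = 21 → November 21, 2099.
Going back 19 weeks (= 133 days) from November 21, 2099:
Going back 21 days from November 21, 2099 reaches the end of the previous month; 133 − 21 = 112 left.
October 2099 has 31 days: 112 − 31 = 81 left.
September 2099 has 30 days: 81 − 30 = 51 left.
August 2099 has 31 days: 51 − 31 = 20 left.
July 2099 has 31 days; 31 − 20 = 11 → July 11, 2099.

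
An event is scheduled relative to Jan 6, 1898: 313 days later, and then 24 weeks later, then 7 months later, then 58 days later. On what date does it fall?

Advancing 313 days from January 6, 1898:
January has 31 days, so 31 − 6 = 25 days remain after January 6, 1898; 313 − 25 = 288 left.
February 1898 has 28 days (1898 is not a leap year): 288 − 28 = 260 left.
March 1898 has 31 days: 260 − 31 = 229 left.
April 1898 has 30 days: 229 − 30 = 199 left.
May 1898 has 31 days: 199 − 31 = 168 left.
June 1898 has 30 days: 168 − 30 = 138 left.
July 1898 has 31 days: 138 − 31 = 107 left.
August 1898 has 31 days: 107 − 31 = 76 left.
September 1898 has 30 days: 76 − 30 = 46 left.
October 1898 has 31 days: 46 − 31 = 15 left.
15 days into November 1898 → November 15, 1898.
Adding 24 weeks (= 168 days) from November 15, 1898:
November has 30 days, so 30 − 15 = 15 days remain after November 15, 1898; 168 − 15 = 153 left.
December 1898 has 31 days: 153 − 31 = 122 left.
January 1899 has 31 days: 122 − 31 = 91 left.
February 1899 has 28 days (1899 is not a leap year): 91 − 28 = 63 left.
March 1899 has 31 days: 63 − 31 = 32 left.
April 1899 has 30 days: 32 − 30 = 2 left.
2 days into May 1899 → May 2, 1899.
Advancing 7 months from May 2, 1899:
month 5 + 7 = 12 → December 1899.
Day 2 is valid in December, giving December 2, 1899.
Adding 58 days from December 2, 1899:
December has 31 days, so 31 − 2 = 29 days remain after December 2, 1899; 58 − 29 = 29 left.
29 days into January 1900 → January 29, 1900.

January 29, 1900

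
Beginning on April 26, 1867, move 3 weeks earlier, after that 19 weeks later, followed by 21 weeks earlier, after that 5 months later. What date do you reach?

August 22, 1867

Subtracting 3 weeks (= 21 days) from April 26, 1867:
26 − 21 = 5, still in April 1867.
Counting forward 19 weeks (= 133 days) from April 5, 1867:
April has 30 days, so 30 − 5 = 25 days remain after April 5, 1867; 133 − 25 = 108 left.
May 1867 has 31 days: 108 − 31 = 77 left.
June 1867 has 30 days: 77 − 30 = 47 left.
July 1867 has 31 days: 47 − 31 = 16 left.
16 days into August 1867 → August 16, 1867.
Subtracting 21 weeks (= 147 days) from August 16, 1867:
Going back 16 days from August 16, 1867 reaches the end of the previous month; 147 − 16 = 131 left.
July 1867 has 31 days: 131 − 31 = 100 left.
June 1867 has 30 days: 100 − 30 = 70 left.
May 1867 has 31 days: 70 − 31 = 39 left.
April 1867 has 30 days: 39 − 30 = 9 left.
March 1867 has 31 days; 31 − 9 = 22 → March 22, 1867.
Counting forward 5 months from March 22, 1867:
month 3 + 5 = 8 → August 1867.
Day 22 is valid in August, giving August 22, 1867.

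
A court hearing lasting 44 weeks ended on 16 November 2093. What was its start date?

Counting back 44 weeks = 308 days from November 16, 2093.
Going back 16 days from November 16, 2093 reaches the end of the previous month; 308 − 16 = 292 left.
October 2093 has 31 days: 292 − 31 = 261 left.
September 2093 has 30 days: 261 − 30 = 231 left.
August 2093 has 31 days: 231 − 31 = 200 left.
July 2093 has 31 days: 200 − 31 = 169 left.
June 2093 has 30 days: 169 − 30 = 139 left.
May 2093 has 31 days: 139 − 31 = 108 left.
April 2093 has 30 days: 108 − 30 = 78 left.
March 2093 has 31 days: 78 − 31 = 47 left.
February 2093 has 28 days (2093 is not a leap year): 47 − 28 = 19 left.
January 2093 has 31 days; 31 − 19 = 12 → January 12, 2093.

January 12, 2093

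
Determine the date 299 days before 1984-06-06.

Subtracting 299 days from June 6, 1984.
Going back 6 days from June 6, 1984 reaches the end of the previous month; 299 − 6 = 293 left.
May 1984 has 31 days: 293 − 31 = 262 left.
April 1984 has 30 days: 262 − 30 = 232 left.
March 1984 has 31 days: 232 − 31 = 201 left.
February 1984 has 29 days (1984 is a leap year): 201 − 29 = 172 left.
January 1984 has 31 days: 172 − 31 = 141 left.
December 1983 has 31 days: 141 − 31 = 110 left.
November 1983 has 30 days: 110 − 30 = 80 left.
October 1983 has 31 days: 80 − 31 = 49 left.
September 1983 has 30 days: 49 − 30 = 19 left.
August 1983 has 31 days; 31 − 19 = 12 → August 12, 1983.

August 12, 1983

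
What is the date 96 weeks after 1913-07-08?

Advancing 96 weeks = 672 days from July 8, 1913.
July has 31 days, so 31 − 8 = 23 days remain after July 8, 1913; 672 − 23 = 649 left.
August 1913 has 31 days: 649 − 31 = 618 left.
September 1913 has 30 days: 618 − 30 = 588 left.
October 1913 has 31 days: 588 − 31 = 557 left.
November 1913 has 30 days: 557 − 30 = 527 left.
December 1913 has 31 days: 527 − 31 = 496 left.
January 1914 has 31 days: 496 − 31 = 465 left.
February 1914 has 28 days (1914 is not a leap year): 465 − 28 = 437 left.
March 1914 has 31 days: 437 − 31 = 406 left.
April 1914 has 30 days: 406 − 30 = 376 left.
May 1914 has 31 days: 376 − 31 = 345 left.
June 1914 has 30 days: 345 − 30 = 315 left.
July 1914 has 31 days: 315 − 31 = 284 left.
August 1914 has 31 days: 284 − 31 = 253 left.
September 1914 has 30 days: 253 − 30 = 223 left.
October 1914 has 31 days: 223 − 31 = 192 left.
November 1914 has 30 days: 192 − 30 = 162 left.
December 1914 has 31 days: 162 − 31 = 131 left.
January 1915 has 31 days: 131 − 31 = 100 left.
February 1915 has 28 days (1915 is not a leap year): 100 − 28 = 72 left.
March 1915 has 31 days: 72 − 31 = 41 left.
April 1915 has 30 days: 41 − 30 = 11 left.
11 days into May 1915 → May 11, 1915.

May 11, 1915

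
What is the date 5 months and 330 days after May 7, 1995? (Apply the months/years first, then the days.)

September 1, 1996

Advancing 5 months and 330 days from May 7, 1995: first the month/year part, then the days.
month 5 + 5 = 10 → October 1995.
Day 7 is valid in October, giving October 7, 1995.
Now add 330 days from October 7, 1995.
October has 31 days, so 31 − 7 = 24 days remain after October 7, 1995; 330 − 24 = 306 left.
November 1995 has 30 days: 306 − 30 = 276 left.
December 1995 has 31 days: 276 − 31 = 245 left.
January 1996 has 31 days: 245 − 31 = 214 left.
February 1996 has 29 days (1996 is a leap year): 214 − 29 = 185 left.
March 1996 has 31 days: 185 − 31 = 154 left.
April 1996 has 30 days: 154 − 30 = 124 left.
May 1996 has 31 days: 124 − 31 = 93 left.
June 1996 has 30 days: 93 − 30 = 63 left.
July 1996 has 31 days: 63 − 31 = 32 left.
August 1996 has 31 days: 32 − 31 = 1 left.
1 day into September 1996 → September 1, 1996.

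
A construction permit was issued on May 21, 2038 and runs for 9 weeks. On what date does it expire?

Advancing 9 weeks = 63 days from May 21, 2038.
May has 31 days, so 31 − 21 = 10 days remain after May 21, 2038; 63 − 10 = 53 left.
June 2038 has 30 days: 53 − 30 = 23 left.
23 days into July 2038 → July 23, 2038.

July 23, 2038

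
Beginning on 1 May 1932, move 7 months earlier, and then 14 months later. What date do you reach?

Going back 7 months from May 1, 1932:
month 5 − 7 = -2, which is month 10 of year 1931 → October 1931.
Day 1 is valid in October, giving October 1, 1931.
Adding 14 months from October 1, 1931:
month 10 + 14 = 24, which is month 12 of year 1932 → December 1932.
Day 1 is valid in December, giving December 1, 1932.

December 1, 1932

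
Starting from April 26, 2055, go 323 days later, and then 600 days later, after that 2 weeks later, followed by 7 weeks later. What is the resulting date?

January 6, 2058

Advancing 323 days from April 26, 2055:
April has 30 days, so 30 − 26 = 4 days remain after April 26, 2055; 323 − 4 = 319 left.
May 2055 has 31 days: 319 − 31 = 288 left.
June 2055 has 30 days: 288 − 30 = 258 left.
July 2055 has 31 days: 258 − 31 = 227 left.
August 2055 has 31 days: 227 − 31 = 196 left.
September 2055 has 30 days: 196 − 30 = 166 left.
October 2055 has 31 days: 166 − 31 = 135 left.
November 2055 has 30 days: 135 − 30 = 105 left.
December 2055 has 31 days: 105 − 31 = 74 left.
January 2056 has 31 days: 74 − 31 = 43 left.
February 2056 has 29 days (2056 is a leap year): 43 − 29 = 14 left.
14 days into March 2056 → March 14, 2056.
Counting forward 600 days from March 14, 2056:
March has 31 days, so 31 − 14 = 17 days remain after March 14, 2056; 600 − 17 = 583 left.
April 2056 has 30 days: 583 − 30 = 553 left.
May 2056 has 31 days: 553 − 31 = 522 left.
June 2056 has 30 days: 522 − 30 = 492 left.
July 2056 has 31 days: 492 − 31 = 461 left.
August 2056 has 31 days: 461 − 31 = 430 left.
September 2056 has 30 days: 430 − 30 = 400 left.
October 2056 has 31 days: 400 − 31 = 369 left.
November 2056 has 30 days: 369 − 30 = 339 left.
December 2056 has 31 days: 339 − 31 = 308 left.
January 2057 has 31 days: 308 − 31 = 277 left.
February 2057 has 28 days (2057 is not a leap year): 277 − 28 = 249 left.
March 2057 has 31 days: 249 − 31 = 218 left.
April 2057 has 30 days: 218 − 30 = 188 left.
May 2057 has 31 days: 188 − 31 = 157 left.
June 2057 has 30 days: 157 − 30 = 127 left.
July 2057 has 31 days: 127 − 31 = 96 left.
August 2057 has 31 days: 96 − 31 = 65 left.
September 2057 has 30 days: 65 − 30 = 35 left.
October 2057 has 31 days: 35 − 31 = 4 left.
4 days into November 2057 → November 4, 2057.
Adding 2 weeks (= 14 days) from November 4, 2057:
November has 30 days; 4 + 14 = 18, still in November.
Counting forward 7 weeks (= 49 days) from November 18, 2057:
November has 30 days, so 30 − 18 = 12 days remain after November 18, 2057; 49 − 12 = 37 left.
December 2057 has 31 days: 37 − 31 = 6 left.
6 days into January 2058 → January 6, 2058.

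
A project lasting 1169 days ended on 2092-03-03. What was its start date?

December 20, 2088

Counting back 1169 days from March 3, 2092.
Going back 3 days from March 3, 2092 reaches the end of the previous month; 1169 − 3 = 1166 left.
February 2092 has 29 days (2092 is a leap year): 1166 − 29 = 1137 left.
January 2092 has 31 days: 1137 − 31 = 1106 left.
December 2091 has 31 days: 1106 − 31 = 1075 left.
November 2091 has 30 days: 1075 − 30 = 1045 left.
October 2091 has 31 days: 1045 − 31 = 1014 left.
September 2091 has 30 days: 1014 − 30 = 984 left.
August 2091 has 31 days: 984 − 31 = 953 left.
July 2091 has 31 days: 953 − 31 = 922 left.
June 2091 has 30 days: 922 − 30 = 892 left.
May 2091 has 31 days: 892 − 31 = 861 left.
April 2091 has 30 days: 861 − 30 = 831 left.
March 2091 has 31 days: 831 − 31 = 800 left.
February 2091 has 28 days (2091 is not a leap year): 800 − 28 = 772 left.
January 2091 has 31 days: 772 − 31 = 741 left.
December 2090 has 31 days: 741 − 31 = 710 left.
November 2090 has 30 days: 710 − 30 = 680 left.
October 2090 has 31 days: 680 − 31 = 649 left.
September 2090 has 30 days: 649 − 30 = 619 left.
August 2090 has 31 days: 619 − 31 = 588 left.
July 2090 has 31 days: 588 − 31 = 557 left.
June 2090 has 30 days: 557 − 30 = 527 left.
May 2090 has 31 days: 527 − 31 = 496 left.
April 2090 has 30 days: 496 − 30 = 466 left.
March 2090 has 31 days: 466 − 31 = 435 left.
February 2090 has 28 days (2090 is not a leap year): 435 − 28 = 407 left.
January 2090 has 31 days: 407 − 31 = 376 left.
December 2089 has 31 days: 376 − 31 = 345 left.
November 2089 has 30 days: 345 − 30 = 315 left.
October 2089 has 31 days: 315 − 31 = 284 left.
September 2089 has 30 days: 284 − 30 = 254 left.
August 2089 has 31 days: 254 − 31 = 223 left.
July 2089 has 31 days: 223 − 31 = 192 left.
June 2089 has 30 days: 192 − 30 = 162 left.
May 2089 has 31 days: 162 − 31 = 131 left.
April 2089 has 30 days: 131 − 30 = 101 left.
March 2089 has 31 days: 101 − 31 = 70 left.
February 2089 has 28 days (2089 is not a leap year): 70 − 28 = 42 left.
January 2089 has 31 days: 42 − 31 = 11 left.
December 2088 has 31 days; 31 − 11 = 20 → December 20, 2088.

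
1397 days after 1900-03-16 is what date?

January 12, 1904

Advancing 1397 days from March 16, 1900.
March has 31 days, so 31 − 16 = 15 days remain after March 16, 1900; 1397 − 15 = 1382 left.
April 1900 has 30 days: 1382 − 30 = 1352 left.
May 1900 has 31 days: 1352 − 31 = 1321 left.
June 1900 has 30 days: 1321 − 30 = 1291 left.
July 1900 has 31 days: 1291 − 31 = 1260 left.
August 1900 has 31 days: 1260 − 31 = 1229 left.
September 1900 has 30 days: 1229 − 30 = 1199 left.
October 1900 has 31 days: 1199 − 31 = 1168 left.
November 1900 has 30 days: 1168 − 30 = 1138 left.
December 1900 has 31 days: 1138 − 31 = 1107 left.
January 1901 has 31 days: 1107 − 31 = 1076 left.
February 1901 has 28 days (1901 is not a leap year): 1076 − 28 = 1048 left.
March 1901 has 31 days: 1048 − 31 = 1017 left.
April 1901 has 30 days: 1017 − 30 = 987 left.
May 1901 has 31 days: 987 − 31 = 956 left.
June 1901 has 30 days: 956 − 30 = 926 left.
July 1901 has 31 days: 926 − 31 = 895 left.
August 1901 has 31 days: 895 − 31 = 864 left.
September 1901 has 30 days: 864 − 30 = 834 left.
October 1901 has 31 days: 834 − 31 = 803 left.
November 1901 has 30 days: 803 − 30 = 773 left.
December 1901 has 31 days: 773 − 31 = 742 left.
January 1902 has 31 days: 742 − 31 = 711 left.
February 1902 has 28 days (1902 is not a leap year): 711 − 28 = 683 left.
March 1902 has 31 days: 683 − 31 = 652 left.
April 1902 has 30 days: 652 − 30 = 622 left.
May 1902 has 31 days: 622 − 31 = 591 left.
June 1902 has 30 days: 591 − 30 = 561 left.
July 1902 has 31 days: 561 − 31 = 530 left.
August 1902 has 31 days: 530 − 31 = 499 left.
September 1902 has 30 days: 499 − 30 = 469 left.
October 1902 has 31 days: 469 − 31 = 438 left.
November 1902 has 30 days: 438 − 30 = 408 left.
December 1902 has 31 days: 408 − 31 = 377 left.
January 1903 has 31 days: 377 − 31 = 346 left.
February 1903 has 28 days (1903 is not a leap year): 346 − 28 = 318 left.
March 1903 has 31 days: 318 − 31 = 287 left.
April 1903 has 30 days: 287 − 30 = 257 left.
May 1903 has 31 days: 257 − 31 = 226 left.
June 1903 has 30 days: 226 − 30 = 196 left.
July 1903 has 31 days: 196 − 31 = 165 left.
August 1903 has 31 days: 165 − 31 = 134 left.
September 1903 has 30 days: 134 − 30 = 104 left.
October 1903 has 31 days: 104 − 31 = 73 left.
November 1903 has 30 days: 73 − 30 = 43 left.
December 1903 has 31 days: 43 − 31 = 12 left.
12 days into January 1904 → January 12, 1904.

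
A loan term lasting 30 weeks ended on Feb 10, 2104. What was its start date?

July 15, 2103

Going back 30 weeks = 210 days from February 10, 2104.
Going back 10 days from February 10, 2104 reaches the end of the previous month; 210 − 10 = 200 left.
January 2104 has 31 days: 200 − 31 = 169 left.
December 2103 has 31 days: 169 − 31 = 138 left.
November 2103 has 30 days: 138 − 30 = 108 left.
October 2103 has 31 days: 108 − 31 = 77 left.
September 2103 has 30 days: 77 − 30 = 47 left.
August 2103 has 31 days: 47 − 31 = 16 left.
July 2103 has 31 days; 31 − 16 = 15 → July 15, 2103.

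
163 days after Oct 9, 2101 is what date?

Advancing 163 days from October 9, 2101.
October has 31 days, so 31 − 9 = 22 days remain after October 9, 2101; 163 − 22 = 141 left.
November 2101 has 30 days: 141 − 30 = 111 left.
December 2101 has 31 days: 111 − 31 = 80 left.
January 2102 has 31 days: 80 − 31 = 49 left.
February 2102 has 28 days (2102 is not a leap year): 49 − 28 = 21 left.
21 days into March 2102 → March 21, 2102.

March 21, 2102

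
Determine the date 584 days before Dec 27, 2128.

May 23, 2127

Subtracting 584 days from December 27, 2128.
Going back 27 days from December 27, 2128 reaches the end of the previous month; 584 − 27 = 557 left.
November 2128 has 30 days: 557 − 30 = 527 left.
October 2128 has 31 days: 527 − 31 = 496 left.
September 2128 has 30 days: 496 − 30 = 466 left.
August 2128 has 31 days: 466 − 31 = 435 left.
July 2128 has 31 days: 435 − 31 = 404 left.
June 2128 has 30 days: 404 − 30 = 374 left.
May 2128 has 31 days: 374 − 31 = 343 left.
April 2128 has 30 days: 343 − 30 = 313 left.
March 2128 has 31 days: 313 − 31 = 282 left.
February 2128 has 29 days (2128 is a leap year): 282 − 29 = 253 left.
January 2128 has 31 days: 253 − 31 = 222 left.
December 2127 has 31 days: 222 − 31 = 191 left.
November 2127 has 30 days: 191 − 30 = 161 left.
October 2127 has 31 days: 161 − 31 = 130 left.
September 2127 has 30 days: 130 − 30 = 100 left.
August 2127 has 31 days: 100 − 31 = 69 left.
July 2127 has 31 days: 69 − 31 = 38 left.
June 2127 has 30 days: 38 − 30 = 8 left.
May 2127 has 31 days; 31 − 8 = 23 → May 23, 2127.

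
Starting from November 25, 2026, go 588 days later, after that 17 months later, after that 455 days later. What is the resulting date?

March 5, 2031

Advancing 588 days from November 25, 2026:
November has 30 days, so 30 − 25 = 5 days remain after November 25, 2026; 588 − 5 = 583 left.
December 2026 has 31 days: 583 − 31 = 552 left.
January 2027 has 31 days: 552 − 31 = 521 left.
February 2027 has 28 days (2027 is not a leap year): 521 − 28 = 493 left.
March 2027 has 31 days: 493 − 31 = 462 left.
April 2027 has 30 days: 462 − 30 = 432 left.
May 2027 has 31 days: 432 − 31 = 401 left.
June 2027 has 30 days: 401 − 30 = 371 left.
July 2027 has 31 days: 371 − 31 = 340 left.
August 2027 has 31 days: 340 − 31 = 309 left.
September 2027 has 30 days: 309 − 30 = 279 left.
October 2027 has 31 days: 279 − 31 = 248 left.
November 2027 has 30 days: 248 − 30 = 218 left.
December 2027 has 31 days: 218 − 31 = 187 left.
January 2028 has 31 days: 187 − 31 = 156 left.
February 2028 has 29 days (2028 is a leap year): 156 − 29 = 127 left.
March 2028 has 31 days: 127 − 31 = 96 left.
April 2028 has 30 days: 96 − 30 = 66 left.
May 2028 has 31 days: 66 − 31 = 35 left.
June 2028 has 30 days: 35 − 30 = 5 left.
5 days into July 2028 → July 5, 2028.
Counting forward 17 months from July 5, 2028:
month 7 + 17 = 24, which is month 12 of year 2029 → December 2029.
Day 5 is valid in December, giving December 5, 2029.
Adding 455 days from December 5, 2029:
December has 31 days, so 31 − 5 = 26 days remain after December 5, 2029; 455 − 26 = 429 left.
January 2030 has 31 days: 429 − 31 = 398 left.
February 2030 has 28 days (2030 is not a leap year): 398 − 28 = 370 left.
March 2030 has 31 days: 370 − 31 = 339 left.
April 2030 has 30 days: 339 − 30 = 309 left.
May 2030 has 31 days: 309 − 31 = 278 left.
June 2030 has 30 days: 278 − 30 = 248 left.
July 2030 has 31 days: 248 − 31 = 217 left.
August 2030 has 31 days: 217 − 31 = 186 left.
September 2030 has 30 days: 186 − 30 = 156 left.
October 2030 has 31 days: 156 − 31 = 125 left.
November 2030 has 30 days: 125 − 30 = 95 left.
December 2030 has 31 days: 95 − 31 = 64 left.
January 2031 has 31 days: 64 − 31 = 33 left.
February 2031 has 28 days (2031 is not a leap year): 33 − 28 = 5 left.
5 days into March 2031 → March 5, 2031.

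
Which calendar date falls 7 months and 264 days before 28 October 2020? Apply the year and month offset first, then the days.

July 8, 2019

Subtracting 7 months and 264 days from October 28, 2020: first the month/year part, then the days.
month 10 − 7 = 3 → March 2020.
Day 28 is valid in March, giving March 28, 2020.
Now subtract 264 days from March 28, 2020.
Going back 28 days from March 28, 2020 reaches the end of the previous month; 264 − 28 = 236 left.
February 2020 has 29 days (2020 is a leap year): 236 − 29 = 207 left.
January 2020 has 31 days: 207 − 31 = 176 left.
December 2019 has 31 days: 176 − 31 = 145 left.
November 2019 has 30 days: 145 − 30 = 115 left.
October 2019 has 31 days: 115 − 31 = 84 left.
September 2019 has 30 days: 84 − 30 = 54 left.
August 2019 has 31 days: 54 − 31 = 23 left.
July 2019 has 31 days; 31 − 23 = 8 → July 8, 2019.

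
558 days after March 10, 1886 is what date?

Adding 558 days from March 10, 1886.
March has 31 days, so 31 − 10 = 21 days remain after March 10, 1886; 558 − 21 = 537 left.
April 1886 has 30 days: 537 − 30 = 507 left.
May 1886 has 31 days: 507 − 31 = 476 left.
June 1886 has 30 days: 476 − 30 = 446 left.
July 1886 has 31 days: 446 − 31 = 415 left.
August 1886 has 31 days: 415 − 31 = 384 left.
September 1886 has 30 days: 384 − 30 = 354 left.
October 1886 has 31 days: 354 − 31 = 323 left.
November 1886 has 30 days: 323 − 30 = 293 left.
December 1886 has 31 days: 293 − 31 = 262 left.
January 1887 has 31 days: 262 − 31 = 231 left.
February 1887 has 28 days (1887 is not a leap year): 231 − 28 = 203 left.
March 1887 has 31 days: 203 − 31 = 172 left.
April 1887 has 30 days: 172 − 30 = 142 left.
May 1887 has 31 days: 142 − 31 = 111 left.
June 1887 has 30 days: 111 − 30 = 81 left.
July 1887 has 31 days: 81 − 31 = 50 left.
August 1887 has 31 days: 50 − 31 = 19 left.
19 days into September 1887 → September 19, 1887.

September 19, 1887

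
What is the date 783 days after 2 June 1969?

July 25, 1971

Advancing 783 days from June 2, 1969.
June has 30 days, so 30 − 2 = 28 days remain after June 2, 1969; 783 − 28 = 755 left.
July 1969 has 31 days: 755 − 31 = 724 left.
August 1969 has 31 days: 724 − 31 = 693 left.
September 1969 has 30 days: 693 − 30 = 663 left.
October 1969 has 31 days: 663 − 31 = 632 left.
November 1969 has 30 days: 632 − 30 = 602 left.
December 1969 has 31 days: 602 − 31 = 571 left.
January 1970 has 31 days: 571 − 31 = 540 left.
February 1970 has 28 days (1970 is not a leap year): 540 − 28 = 512 left.
March 1970 has 31 days: 512 − 31 = 481 left.
April 1970 has 30 days: 481 − 30 = 451 left.
May 1970 has 31 days: 451 − 31 = 420 left.
June 1970 has 30 days: 420 − 30 = 390 left.
July 1970 has 31 days: 390 − 31 = 359 left.
August 1970 has 31 days: 359 − 31 = 328 left.
September 1970 has 30 days: 328 − 30 = 298 left.
October 1970 has 31 days: 298 − 31 = 267 left.
November 1970 has 30 days: 267 − 30 = 237 left.
December 1970 has 31 days: 237 − 31 = 206 left.
January 1971 has 31 days: 206 − 31 = 175 left.
February 1971 has 28 days (1971 is not a leap year): 175 − 28 = 147 left.
March 1971 has 31 days: 147 − 31 = 116 left.
April 1971 has 30 days: 116 − 30 = 86 left.
May 1971 has 31 days: 86 − 31 = 55 left.
June 1971 has 30 days: 55 − 30 = 25 left.
25 days into July 1971 → July 25, 1971.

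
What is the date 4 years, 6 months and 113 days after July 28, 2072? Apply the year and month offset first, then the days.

May 21, 2077

Adding 4 years, 6 months and 113 days from July 28, 2072: first the month/year part, then the days.
+4 years → 2076; month 7 + 6 = 13, which is month 1 of year 2077 → January 2077.
Day 28 is valid in January, giving January 28, 2077.
Now add 113 days from January 28, 2077.
January has 31 days, so 31 − 28 = 3 days remain after January 28, 2077; 113 − 3 = 110 left.
February 2077 has 28 days (2077 is not a leap year): 110 − 28 = 82 left.
March 2077 has 31 days: 82 − 31 = 51 left.
April 2077 has 30 days: 51 − 30 = 21 left.
21 days into May 2077 → May 21, 2077.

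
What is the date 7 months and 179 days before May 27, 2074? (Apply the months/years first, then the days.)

May 1, 2073

Counting back 7 months and 179 days from May 27, 2074: first the month/year part, then the days.
month 5 − 7 = -2, which is month 10 of year 2073 → October 2073.
Day 27 is valid in October, giving October 27, 2073.
Now subtract 179 days from October 27, 2073.
Going back 27 days from October 27, 2073 reaches the end of the previous month; 179 − 27 = 152 left.
September 2073 has 30 days: 152 − 30 = 122 left.
August 2073 has 31 days: 122 − 31 = 91 left.
July 2073 has 31 days: 91 − 31 = 60 left.
June 2073 has 30 days: 60 − 30 = 30 left.
May 2073 has 31 days; 31 − 30 = 1 → May 1, 2073.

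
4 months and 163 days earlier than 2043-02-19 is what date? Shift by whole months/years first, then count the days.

May 9, 2042

Going back 4 months and 163 days from February 19, 2043: first the month/year part, then the days.
month 2 − 4 = -2, which is month 10 of year 2042 → October 2042.
Day 19 is valid in October, giving October 19, 2042.
Now subtract 163 days from October 19, 2042.
Going back 19 days from October 19, 2042 reaches the end of the previous month; 163 − 19 = 144 left.
September 2042 has 30 days: 144 − 30 = 114 left.
August 2042 has 31 days: 114 − 31 = 83 left.
July 2042 has 31 days: 83 − 31 = 52 left.
June 2042 has 30 days: 52 − 30 = 22 left.
May 2042 has 31 days; 31 − 22 = 9 → May 9, 2042.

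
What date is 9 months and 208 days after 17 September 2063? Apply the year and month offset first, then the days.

January 11, 2065

Advancing 9 months and 208 days from September 17, 2063: first the month/year part, then the days.
month 9 + 9 = 18, which is month 6 of year 2064 → June 2064.
Day 17 is valid in June, giving June 17, 2064.
Now add 208 days from June 17, 2064.
June has 30 days, so 30 − 17 = 13 days remain after June 17, 2064; 208 − 13 = 195 left.
July 2064 has 31 days: 195 − 31 = 164 left.
August 2064 has 31 days: 164 − 31 = 133 left.
September 2064 has 30 days: 133 − 30 = 103 left.
October 2064 has 31 days: 103 − 31 = 72 left.
November 2064 has 30 days: 72 − 30 = 42 left.
December 2064 has 31 days: 42 − 31 = 11 left.
11 days into January 2065 → January 11, 2065.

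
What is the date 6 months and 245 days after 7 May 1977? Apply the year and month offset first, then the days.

July 10, 1978

Adding 6 months and 245 days from May 7, 1977: first the month/year part, then the days.
month 5 + 6 = 11 → November 1977.
Day 7 is valid in November, giving November 7, 1977.
Now add 245 days from November 7, 1977.
November has 30 days, so 30 − 7 = 23 days remain after November 7, 1977; 245 − 23 = 222 left.
December 1977 has 31 days: 222 − 31 = 191 left.
January 1978 has 31 days: 191 − 31 = 160 left.
February 1978 has 28 days (1978 is not a leap year): 160 − 28 = 132 left.
March 1978 has 31 days: 132 − 31 = 101 left.
April 1978 has 30 days: 101 − 30 = 71 left.
May 1978 has 31 days: 71 − 31 = 40 left.
June 1978 has 30 days: 40 − 30 = 10 left.
10 days into July 1978 → July 10, 1978.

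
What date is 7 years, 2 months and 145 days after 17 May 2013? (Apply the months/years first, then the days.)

Adding 7 years, 2 months and 145 days from May 17, 2013: first the month/year part, then the days.
+7 years → 2020; month 5 + 2 = 7 → July 2020.
Day 17 is valid in July, giving July 17, 2020.
Now add 145 days from July 17, 2020.
July has 31 days, so 31 − 17 = 14 days remain after July 17, 2020; 145 − 14 = 131 left.
August 2020 has 31 days: 131 − 31 = 100 left.
September 2020 has 30 days: 100 − 30 = 70 left.
October 2020 has 31 days: 70 − 31 = 39 left.
November 2020 has 30 days: 39 − 30 = 9 left.
9 days into December 2020 → December 9, 2020.

December 9, 2020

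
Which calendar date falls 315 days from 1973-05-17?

March 28, 1974

Counting forward 315 days from May 17, 1973.
May has 31 days, so 31 − 17 = 14 days remain after May 17, 1973; 315 − 14 = 301 left.
June 1973 has 30 days: 301 − 30 = 271 left.
July 1973 has 31 days: 271 − 31 = 240 left.
August 1973 has 31 days: 240 − 31 = 209 left.
September 1973 has 30 days: 209 − 30 = 179 left.
October 1973 has 31 days: 179 − 31 = 148 left.
November 1973 has 30 days: 148 − 30 = 118 left.
December 1973 has 31 days: 118 − 31 = 87 left.
January 1974 has 31 days: 87 − 31 = 56 left.
February 1974 has 28 days (1974 is not a leap year): 56 − 28 = 28 left.
28 days into March 1974 → March 28, 1974.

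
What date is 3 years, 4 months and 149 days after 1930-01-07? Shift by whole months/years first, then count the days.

October 3, 1933

Adding 3 years, 4 months and 149 days from January 7, 1930: first the month/year part, then the days.
+3 years → 1933; month 1 + 4 = 5 → May 1933.
Day 7 is valid in May, giving May 7, 1933.
Now add 149 days from May 7, 1933.
May has 31 days, so 31 − 7 = 24 days remain after May 7, 1933; 149 − 24 = 125 left.
June 1933 has 30 days: 125 − 30 = 95 left.
July 1933 has 31 days: 95 − 31 = 64 left.
August 1933 has 31 days: 64 − 31 = 33 left.
September 1933 has 30 days: 33 − 30 = 3 left.
3 days into October 1933 → October 3, 1933.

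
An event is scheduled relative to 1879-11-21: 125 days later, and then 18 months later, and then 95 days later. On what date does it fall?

December 29, 1881

Adding 125 days from November 21, 1879:
November has 30 days, so 30 − 21 = 9 days remain after November 21, 1879; 125 − 9 = 116 left.
December 1879 has 31 days: 116 − 31 = 85 left.
January 1880 has 31 days: 85 − 31 = 54 left.
February 1880 has 29 days (1880 is a leap year): 54 − 29 = 25 left.
25 days into March 1880 → March 25, 1880.
Adding 18 months from March 25, 1880:
month 3 + 18 = 21, which is month 9 of year 1881 → September 1881.
Day 25 is valid in September, giving September 25, 1881.
Counting forward 95 days from September 25, 1881:
September has 30 days, so 30 − 25 = 5 days remain after September 25, 1881; 95 − 5 = 90 left.
October 1881 has 31 days: 90 − 31 = 59 left.
November 1881 has 30 days: 59 − 30 = 29 left.
29 days into December 1881 → December 29, 1881.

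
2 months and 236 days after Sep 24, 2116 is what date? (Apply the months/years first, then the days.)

July 18, 2117

Advancing 2 months and 236 days from September 24, 2116: first the month/year part, then the days.
month 9 + 2 = 11 → November 2116.
Day 24 is valid in November, giving November 24, 2116.
Now add 236 days from November 24, 2116.
November has 30 days, so 30 − 24 = 6 days remain after November 24, 2116; 236 − 6 = 230 left.
December 2116 has 31 days: 230 − 31 = 199 left.
January 2117 has 31 days: 199 − 31 = 168 left.
February 2117 has 28 days (2117 is not a leap year): 168 − 28 = 140 left.
March 2117 has 31 days: 140 − 31 = 109 left.
April 2117 has 30 days: 109 − 30 = 79 left.
May 2117 has 31 days: 79 − 31 = 48 left.
June 2117 has 30 days: 48 − 30 = 18 left.
18 days into July 2117 → July 18, 2117.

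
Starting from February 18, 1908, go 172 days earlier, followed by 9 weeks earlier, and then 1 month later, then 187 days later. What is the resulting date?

January 31, 1908

Counting back 172 days from February 18, 1908:
Going back 18 days from February 18, 1908 reaches the end of the previous month; 172 − 18 = 154 left.
January 1908 has 31 days: 154 − 31 = 123 left.
December 1907 has 31 days: 123 − 31 = 92 left.
November 1907 has 30 days: 92 − 30 = 62 left.
October 1907 has 31 days: 62 − 31 = 31 left.
September 1907 has 30 days: 31 − 30 = 1 left.
August 1907 has 31 days; 31 − 1 = 30 → August 30, 1907.
Going back 9 weeks (= 63 days) from August 30, 1907:
Going back 30 days from August 30, 1907 reaches the end of the previous month; 63 − 30 = 33 left.
July 1907 has 31 days: 33 − 31 = 2 left.
June 1907 has 30 days; 30 − 2 = 28 → June 28, 1907.
Adding 1 month from June 28, 1907:
month 6 + 1 = 7 → July 1907.
Day 28 is valid in July, giving July 28, 1907.
Adding 187 days from July 28, 1907:
July has 31 days, so 31 − 28 = 3 days remain after July 28, 1907; 187 − 3 = 184 left.
August 1907 has 31 days: 184 − 31 = 153 left.
September 1907 has 30 days: 153 − 30 = 123 left.
October 1907 has 31 days: 123 − 31 = 92 left.
November 1907 has 30 days: 92 − 30 = 62 left.
December 1907 has 31 days: 62 − 31 = 31 left.
31 days into January 1908 → January 31, 1908.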